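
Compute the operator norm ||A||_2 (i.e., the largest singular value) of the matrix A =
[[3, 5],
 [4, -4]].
||A||_2 = sqrt((66 + sqrt(260))/2) ≈ 6.408 (= sqrt(largest eigenvalue of A^T A))

||A||_2 = sigma_max(A) = sqrt(lambda_max(A^T A)). Form the symmetric matrix M = A^T A =
[[25, -1],
 [-1, 41]].
Its characteristic polynomial (trace, determinant of M give the coefficients) is
  p(λ) = det(λ I - M) = λ^2 - 66λ + 1024.
For λ^2 - 66λ + 1024 the discriminant is 260. It is nonnegative but not a perfect square, so the roots are real and irrational: λ = (66 ± sqrt(260))/2 ≈ 41.0623, 24.9377.
So the eigenvalues of A^T A are ≈ 24.9377, 41.0623 (all ≥ 0, as they must be for A^T A). The largest is λ_max = (66 + sqrt(260))/2 ≈ 41.0623, hence ||A||_2 = sqrt(λ_max) = sqrt((66 + sqrt(260))/2) ≈ 6.408.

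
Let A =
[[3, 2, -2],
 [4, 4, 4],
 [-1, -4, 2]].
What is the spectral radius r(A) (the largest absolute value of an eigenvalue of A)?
r(A) ≈ 5.5771

The eigenvalues of A are the roots of its characteristic polynomial. With M = A (coefficients from the trace, the sum of principal 2x2 minors, and det A):
  p(λ) = det(λ I - M) = λ^3 - 9λ^2 + 32λ - 72.
No integer candidate from the rational root theorem (±divisors of 72) is a root, so the roots are irrational. The cubic discriminant is Δ = -24800 < 0, so there is one real root and a complex-conjugate pair. p(5) = -12 and p(6) = 12 have opposite signs, so a root lies in (5, 6); Newton's method refines it to λ ≈ 5.5771. Dividing out (λ - (5.5771)) leaves approximately λ^2 - 3.4229λ + 12.91. For λ^2 - 3.4229λ + 12.91 the discriminant is -39.9236. It is negative, so the remaining roots are the complex-conjugate pair λ ≈ 1.7115 ± 3.1593i. Their product equals the constant term, so |λ|^2 ≈ 12.91 and |λ| ≈ 3.5931.
Thus the eigenvalues (to 4 decimals) are 5.5771 (modulus 5.5771); 1.7115 ± 3.1593i (modulus 3.5931). The spectral radius is the largest modulus: r(A) ≈ 5.5771. (Cross-check: r(A) ≤ ||A||_2 ≈ 7.7058; equality holds whenever A is normal, though it can also hold for some non-normal A.)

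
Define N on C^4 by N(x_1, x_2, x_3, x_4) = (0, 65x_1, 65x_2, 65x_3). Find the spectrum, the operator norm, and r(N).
sigma(N) = {0}; ||N|| = 65; r(N) = 0. (N is nilpotent with N^4 = 0.)

On C^4, N is a strictly lower-triangular matrix with 65 on the subdiagonal and zeros elsewhere, so its characteristic polynomial is lambda^4 and every eigenvalue is 0: sigma(N) = {0}. For the operator norm, N e_i = 65e_{i+1} for i = 1, ..., 3 and N e_4 = 0, so the singular values of N are 65 (with multiplicity 3) and 0; hence ||N|| = 65. The spectral radius r(N) = max|lambda| = 0. Note ||N|| > r(N) — characteristic of non-normal nilpotent operators. Indeed N^4 = 0.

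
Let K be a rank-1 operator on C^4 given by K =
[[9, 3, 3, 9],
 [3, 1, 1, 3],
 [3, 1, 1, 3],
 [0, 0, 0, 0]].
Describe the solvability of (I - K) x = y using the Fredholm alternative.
(I - K) is invertible (det(I - K) = -10 ≠ 0), so for every y in C^4 the equation (I - K) x = y has a unique solution.

K has rank 1, so it is an outer product K = u v^T: every row of K is a multiple of one row vector. Reading off the entries, u = (3, 1, 1, 0) and v = (3, 1, 1, 3) (row i of K equals u_i·v^T). A rank-one matrix u v^T satisfies K u = u (v·u) and kills the (3)-dimensional subspace v^⊥, so its characteristic polynomial is lambda^3 (lambda - v·u) with v·u = tr K = 11. Hence the eigenvalues of I - K are 1 (multiplicity 3) and 1 - (11) = -10, so det(I - K) = -10. (Direct check: I - K =
[[-8, -3, -3, -9],
 [-3, 0, -1, -3],
 [-3, -1, 0, -3],
 [0, 0, 0, 1]]
has determinant -10.) The finite-dimensional Fredholm alternative says: either (I - K) is invertible, or ker(I - K) ≠ {0} and then range(I - K) = ker((I - K)^*)^⊥, with dim ker(I - K) = dim ker((I - K)^*). Since det(I - K) ≠ 0, 1 is not an eigenvalue of K and ker(I - K) = {0}, so we are in the first case: for every y there is a unique x = (I - K)^(-1) y. Explicitly, by the Sherman–Morrison formula, (I - u v^T)^(-1) = I + u v^T/(1 - v·u), i.e. (I - K)^(-1) = I + K/(-10).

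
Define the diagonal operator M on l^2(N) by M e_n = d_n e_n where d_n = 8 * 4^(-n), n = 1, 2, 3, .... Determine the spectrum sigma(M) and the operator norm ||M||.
sigma(M) = {8 * 4^(-n) : n ≥ 1} ∪ {0}; ||M|| = 2

A bounded diagonal operator on l^2 with diagonal entries d_n has spectrum equal to the closure of {d_n : n ≥ 1}: every d_n is an eigenvalue (with eigenvector e_n), so {d_n} ⊂ sigma(M); the spectrum is closed, so its closure is too; and for lambda not in the closure, (M - lambda I) has bounded inverse (the diagonal entries 1/(d_n - lambda) are bounded). For our sequence d_n = 8 * 4^(-n), n = 1, 2, 3, ...:
  - {d_n} = {8 * 4^(-n) : n ≥ 1}; the only limit point is 0
  - closure = {8 * 4^(-n) : n ≥ 1} ∪ {0}
For the norm: a diagonal operator has ||M|| = sup_n |d_n|. Here d_n = 8 * 4^(-n) is positive and decreasing, so sup_n |d_n| = d_1 = 8/4 = 2. So ||M|| = 2.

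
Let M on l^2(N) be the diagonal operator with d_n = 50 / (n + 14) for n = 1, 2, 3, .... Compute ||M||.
||M|| = 10/3 (attained at n = 1)

For M diagonal, ||M|| = sup_n |d_n| = sup_n 50/(n + 14). This is positive and strictly decreasing in n, so the supremum is attained at n = 1: d_1 = 50/(1 + 14) = 10/3. Hence ||M|| = 10/3.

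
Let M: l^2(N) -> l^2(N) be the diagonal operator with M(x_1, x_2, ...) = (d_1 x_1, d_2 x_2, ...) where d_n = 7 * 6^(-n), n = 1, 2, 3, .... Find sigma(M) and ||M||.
sigma(M) = {7 * 6^(-n) : n ≥ 1} ∪ {0}; ||M|| = 7/6

A bounded diagonal operator on l^2 with diagonal entries d_n has spectrum equal to the closure of {d_n : n ≥ 1}: every d_n is an eigenvalue (with eigenvector e_n), so {d_n} ⊂ sigma(M); the spectrum is closed, so its closure is too; and for lambda not in the closure, (M - lambda I) has bounded inverse (the diagonal entries 1/(d_n - lambda) are bounded). For our sequence d_n = 7 * 6^(-n), n = 1, 2, 3, ...:
  - {d_n} = {7 * 6^(-n) : n ≥ 1}; the only limit point is 0
  - closure = {7 * 6^(-n) : n ≥ 1} ∪ {0}
For the norm: a diagonal operator has ||M|| = sup_n |d_n|. Here d_n = 7 * 6^(-n) is positive and decreasing, so sup_n |d_n| = d_1 = 7/6. So ||M|| = 7/6.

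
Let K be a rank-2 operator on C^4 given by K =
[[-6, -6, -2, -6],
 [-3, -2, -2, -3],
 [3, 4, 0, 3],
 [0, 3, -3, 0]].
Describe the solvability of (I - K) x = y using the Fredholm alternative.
(I - K) is invertible (det(I - K) = 35 ≠ 0), so for every y in C^4 the equation (I - K) x = y has a unique solution.

K has rank 2 and factors as K = U V^T = u1 v1^T + u2 v2^T with u1 = (0, -1, -1, -3), v1 = (3, 2, 2, 3), u2 = (2, 0, -2, -3), v2 = (-3, -3, -1, -3) (multiplying out reproduces the displayed K). The nonzero eigenvalues of U V^T coincide with those of the 2 x 2 matrix G = V^T U = [[v1·u1, v1·u2], [v2·u1, v2·u2]] = [[-13, -7], [13, 5]], and by the Sylvester determinant identity det(I_4 - U V^T) = det(I_2 - V^T U) = det([[14, 7], [-13, -4]]) = (14)(-4) - (7)(-13) = 35. (Direct check: I - K =
[[7, 6, 2, 6],
 [3, 3, 2, 3],
 [-3, -4, 1, -3],
 [0, -3, 3, 1]]
has determinant 35.) The finite-dimensional Fredholm alternative says: either (I - K) is invertible, or ker(I - K) ≠ {0} and then range(I - K) = ker((I - K)^*)^⊥, with dim ker(I - K) = dim ker((I - K)^*). Since det(I - K) ≠ 0, 1 is not an eigenvalue of K and ker(I - K) = {0}, so we are in the first case: for every y there is a unique x = (I - K)^(-1) y. (Explicitly, by the Woodbury identity, (I - U V^T)^(-1) = I + U (I_2 - G)^(-1) V^T.)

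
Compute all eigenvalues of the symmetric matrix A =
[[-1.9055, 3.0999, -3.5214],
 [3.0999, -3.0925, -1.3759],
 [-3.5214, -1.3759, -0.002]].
sigma(A) ≈ {-6, -3, 4}

A is real symmetric, so its spectrum consists of real eigenvalues. Expanding the characteristic polynomial of the displayed matrix gives
  det(λ I - A) = p(λ) = λ^3 + (5)λ^2 + (-18)λ + (-72.0011).
Solving p(λ) = 0 yields eigenvalues ≈ -6, -3, 4. (A is shown rounded to 4 decimals, so these recover the underlying integer eigenvalues to within that precision.)
Verification: the trace of A = -5 equals the sum of eigenvalues -5, and det(A) ≈ 72.0011 matches the eigenvalue product 72.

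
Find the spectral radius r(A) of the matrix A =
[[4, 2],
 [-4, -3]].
r(A) = (1 + sqrt(17))/2 ≈ 2.5616

The eigenvalues of A are the roots of its characteristic polynomial. With M = A (coefficients from the trace and determinant):
  p(λ) = det(λ I - M) = λ^2 - λ - 4.
For λ^2 - λ - 4 the discriminant is 17. It is nonnegative but not a perfect square, so the roots are real and irrational: λ = (1 ± sqrt(17))/2 ≈ 2.5616, -1.5616.
Thus the eigenvalues (to 4 decimals) are 2.5616 (modulus 2.5616); -1.5616 (modulus 1.5616). The spectral radius is the largest modulus: r(A) = (1 + sqrt(17))/2 ≈ 2.5616. (Cross-check: r(A) ≤ ||A||_2 ≈ 6.6814; equality holds whenever A is normal, though it can also hold for some non-normal A.)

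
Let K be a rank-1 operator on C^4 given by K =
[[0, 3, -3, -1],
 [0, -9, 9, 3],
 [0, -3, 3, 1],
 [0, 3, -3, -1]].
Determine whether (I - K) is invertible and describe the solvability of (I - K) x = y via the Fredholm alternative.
(I - K) is invertible (det(I - K) = 8 ≠ 0), so for every y in C^4 the equation (I - K) x = y has a unique solution.

K has rank 1, so it is an outer product K = u v^T: every row of K is a multiple of one row vector. Reading off the entries, u = (-1, 3, 1, -1) and v = (0, -3, 3, 1) (row i of K equals u_i·v^T). A rank-one matrix u v^T satisfies K u = u (v·u) and kills the (3)-dimensional subspace v^⊥, so its characteristic polynomial is lambda^3 (lambda - v·u) with v·u = tr K = -7. Hence the eigenvalues of I - K are 1 (multiplicity 3) and 1 - (-7) = 8, so det(I - K) = 8. (Direct check: I - K =
[[1, -3, 3, 1],
 [0, 10, -9, -3],
 [0, 3, -2, -1],
 [0, -3, 3, 2]]
has determinant 8.) The finite-dimensional Fredholm alternative says: either (I - K) is invertible, or ker(I - K) ≠ {0} and then range(I - K) = ker((I - K)^*)^⊥, with dim ker(I - K) = dim ker((I - K)^*). Since det(I - K) ≠ 0, 1 is not an eigenvalue of K and ker(I - K) = {0}, so we are in the first case: for every y there is a unique x = (I - K)^(-1) y. Explicitly, by the Sherman–Morrison formula, (I - u v^T)^(-1) = I + u v^T/(1 - v·u), i.e. (I - K)^(-1) = I + K/(8).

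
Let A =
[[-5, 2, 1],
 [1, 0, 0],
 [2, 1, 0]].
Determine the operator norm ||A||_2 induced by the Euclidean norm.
||A||_2 ≈ 5.7648 (= sqrt(largest eigenvalue of A^T A))

||A||_2 = sigma_max(A) = sqrt(lambda_max(A^T A)). Form the symmetric matrix M = A^T A =
[[30, -8, -5],
 [-8, 5, 2],
 [-5, 2, 1]].
Its characteristic polynomial (trace, sum of principal 2x2 minors, determinant of M give the coefficients) is
  p(λ) = det(λ I - M) = λ^3 - 36λ^2 + 92λ - 1.
No integer candidate from the rational root theorem (±divisors of 1) is a root, so the roots are irrational. The cubic discriminant is Δ = 7727557 > 0, so there are three distinct real roots. p(0) = -1 and p(1) = 56 have opposite signs, so a root lies in (0, 1); Newton's method refines it to λ ≈ 0.0109. p(2) = 47 and p(3) = -22 have opposite signs, so a root lies in (2, 3); Newton's method refines it to λ ≈ 2.7565. p(33) = -232 and p(34) = 815 have opposite signs, so a root lies in (33, 34); Newton's method refines it to λ ≈ 33.2325. Check (Vieta): the three roots sum to 36, matching tr M = 36.
So the eigenvalues of A^T A are ≈ 0.0109, 2.7565, 33.2325 (all ≥ 0, as they must be for A^T A). The largest is λ_max ≈ 33.2325, hence ||A||_2 = sqrt(λ_max) ≈ 5.7648.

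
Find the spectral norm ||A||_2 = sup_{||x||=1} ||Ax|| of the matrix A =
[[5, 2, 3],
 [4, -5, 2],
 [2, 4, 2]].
||A||_2 ≈ 7.8372 (= sqrt(largest eigenvalue of A^T A))

||A||_2 = sigma_max(A) = sqrt(lambda_max(A^T A)). Form the symmetric matrix M = A^T A =
[[45, -2, 27],
 [-2, 45, 4],
 [27, 4, 17]].
Its characteristic polynomial (trace, sum of principal 2x2 minors, determinant of M give the coefficients) is
  p(λ) = det(λ I - M) = λ^3 - 107λ^2 + 2806λ - 400.
No integer candidate from the rational root theorem (±divisors of 400) is a root, so the roots are irrational. The cubic discriminant is Δ = 1968921700 > 0, so there are three distinct real roots. p(0) = -400 and p(1) = 2300 have opposite signs, so a root lies in (0, 1); Newton's method refines it to λ ≈ 0.1433. p(45) = 320 and p(46) = -400 have opposite signs, so a root lies in (45, 46); Newton's method refines it to λ ≈ 45.4344. p(61) = -400 and p(62) = 592 have opposite signs, so a root lies in (61, 62); Newton's method refines it to λ ≈ 61.4223. Check (Vieta): the three roots sum to 107, matching tr M = 107.
So the eigenvalues of A^T A are ≈ 0.1433, 45.4344, 61.4223 (all ≥ 0, as they must be for A^T A). The largest is λ_max ≈ 61.4223, hence ||A||_2 = sqrt(λ_max) ≈ 7.8372.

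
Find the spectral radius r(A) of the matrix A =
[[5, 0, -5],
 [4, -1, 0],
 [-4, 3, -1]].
r(A) ≈ 6.5933

The eigenvalues of A are the roots of its characteristic polynomial. With M = A (coefficients from the trace, the sum of principal 2x2 minors, and det A):
  p(λ) = det(λ I - M) = λ^3 - 3λ^2 - 29λ + 35.
No integer candidate from the rational root theorem (±divisors of 35) is a root, so the roots are irrational. The cubic discriminant is Δ = 130640 > 0, so there are three distinct real roots. p(-5) = -20 and p(-4) = 39 have opposite signs, so a root lies in (-5, -4); Newton's method refines it to λ ≈ -4.7183. p(1) = 4 and p(2) = -27 have opposite signs, so a root lies in (1, 2); Newton's method refines it to λ ≈ 1.1251. p(6) = -31 and p(7) = 28 have opposite signs, so a root lies in (6, 7); Newton's method refines it to λ ≈ 6.5933. Check (Vieta): the three roots sum to 3, matching tr M = 3.
Thus the eigenvalues (to 4 decimals) are -4.7183 (modulus 4.7183); 1.1251 (modulus 1.1251); 6.5933 (modulus 6.5933). The spectral radius is the largest modulus: r(A) ≈ 6.5933. (Cross-check: r(A) ≤ ||A||_2 ≈ 8.3935; equality holds whenever A is normal, though it can also hold for some non-normal A.)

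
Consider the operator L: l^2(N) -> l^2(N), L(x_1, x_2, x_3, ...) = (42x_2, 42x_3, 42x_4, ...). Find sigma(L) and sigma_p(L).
sigma(L) = closed disk {z in C : |z| ≤ 42}; sigma_p(L) = open disk {z in C : |z| < 42}

Note L = 42·V where V is the unit left shift (V x)_k = x_{k+1}; so sigma(L) = 42·sigma(V) and ||L|| = 42||V||. ||L x||^2 = 1764sum_{k≥2} |x_k|^2 ≤ 1764||x||^2, with equality on {x : x_1 = 0}, so ||L|| = 42. For any lambda with |lambda| < 42, set r = lambda/42 (|r| < 1); the vector x = (1, r, r^2, ...) is in l^2 and satisfies L x = 42(r, r^2, ...) = lambda x, so lambda is an eigenvalue. On the boundary |lambda| = 42 the geometric series diverges, so no l^2 eigenvector exists, but these lambda lie in the approximate point spectrum. Hence sigma(L) is the closed disk of radius 42 and sigma_p(L) is the open disk.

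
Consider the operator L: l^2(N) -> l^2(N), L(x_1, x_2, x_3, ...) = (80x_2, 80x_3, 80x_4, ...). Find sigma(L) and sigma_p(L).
sigma(L) = closed disk {z in C : |z| ≤ 80}; sigma_p(L) = open disk {z in C : |z| < 80}

Note L = 80·V where V is the unit left shift (V x)_k = x_{k+1}; so sigma(L) = 80·sigma(V) and ||L|| = 80||V||. ||L x||^2 = 6400sum_{k≥2} |x_k|^2 ≤ 6400||x||^2, with equality on {x : x_1 = 0}, so ||L|| = 80. For any lambda with |lambda| < 80, set r = lambda/80 (|r| < 1); the vector x = (1, r, r^2, ...) is in l^2 and satisfies L x = 80(r, r^2, ...) = lambda x, so lambda is an eigenvalue. On the boundary |lambda| = 80 the geometric series diverges, so no l^2 eigenvector exists, but these lambda lie in the approximate point spectrum. Hence sigma(L) is the closed disk of radius 80 and sigma_p(L) is the open disk.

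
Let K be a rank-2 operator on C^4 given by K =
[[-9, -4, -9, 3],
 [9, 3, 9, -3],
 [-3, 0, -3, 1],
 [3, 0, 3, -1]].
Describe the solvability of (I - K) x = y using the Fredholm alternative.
(I - K) is invertible (det(I - K) = 8 ≠ 0), so for every y in C^4 the equation (I - K) x = y has a unique solution.

K has rank 2 and factors as K = U V^T = u1 v1^T + u2 v2^T with u1 = (-1, 0, 1, -1), v1 = (0, 1, 0, 0), u2 = (-3, 3, -1, 1), v2 = (3, 1, 3, -1) (multiplying out reproduces the displayed K). The nonzero eigenvalues of U V^T coincide with those of the 2 x 2 matrix G = V^T U = [[v1·u1, v1·u2], [v2·u1, v2·u2]] = [[0, 3], [1, -10]], and by the Sylvester determinant identity det(I_4 - U V^T) = det(I_2 - V^T U) = det([[1, -3], [-1, 11]]) = (1)(11) - (-3)(-1) = 8. (Direct check: I - K =
[[10, 4, 9, -3],
 [-9, -2, -9, 3],
 [3, 0, 4, -1],
 [-3, 0, -3, 2]]
has determinant 8.) The finite-dimensional Fredholm alternative says: either (I - K) is invertible, or ker(I - K) ≠ {0} and then range(I - K) = ker((I - K)^*)^⊥, with dim ker(I - K) = dim ker((I - K)^*). Since det(I - K) ≠ 0, 1 is not an eigenvalue of K and ker(I - K) = {0}, so we are in the first case: for every y there is a unique x = (I - K)^(-1) y. (Explicitly, by the Woodbury identity, (I - U V^T)^(-1) = I + U (I_2 - G)^(-1) V^T.)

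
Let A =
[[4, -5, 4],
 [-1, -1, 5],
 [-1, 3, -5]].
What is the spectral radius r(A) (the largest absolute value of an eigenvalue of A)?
r(A) ≈ 7.0703

The eigenvalues of A are the roots of its characteristic polynomial. With M = A (coefficients from the trace, the sum of principal 2x2 minors, and det A):
  p(λ) = det(λ I - M) = λ^3 + 2λ^2 - 35λ + 6.
No integer candidate from the rational root theorem (±divisors of 6) is a root, so the roots are irrational. The cubic discriminant is Δ = 167676 > 0, so there are three distinct real roots. p(-8) = -98 and p(-7) = 6 have opposite signs, so a root lies in (-8, -7); Newton's method refines it to λ ≈ -7.0703. p(0) = 6 and p(1) = -26 have opposite signs, so a root lies in (0, 1); Newton's method refines it to λ ≈ 0.1733. p(4) = -38 and p(5) = 6 have opposite signs, so a root lies in (4, 5); Newton's method refines it to λ ≈ 4.897. Check (Vieta): the three roots sum to -2, matching tr M = -2.
Thus the eigenvalues (to 4 decimals) are -7.0703 (modulus 7.0703); 0.1733 (modulus 0.1733); 4.897 (modulus 4.897). The spectral radius is the largest modulus: r(A) ≈ 7.0703. (Cross-check: r(A) ≤ ||A||_2 ≈ 10.068; equality holds whenever A is normal, though it can also hold for some non-normal A.)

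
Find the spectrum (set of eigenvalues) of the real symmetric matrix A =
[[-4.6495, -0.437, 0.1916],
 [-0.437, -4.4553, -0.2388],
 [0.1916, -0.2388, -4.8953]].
sigma(A) ≈ {-5, -4} (-5 with multiplicity 2)

A is real symmetric, so its spectrum consists of real eigenvalues. Expanding the characteristic polynomial of the displayed matrix gives
  det(λ I - A) = p(λ) = λ^3 + (14)λ^2 + (65)λ + (100.0022).
Solving p(λ) = 0 yields eigenvalues ≈ -5, -5, -4. (A is shown rounded to 4 decimals, so these recover the underlying integer eigenvalues to within that precision.)
Verification: the trace of A = -14 equals the sum of eigenvalues -14, and det(A) ≈ -100.0022 matches the eigenvalue product -100.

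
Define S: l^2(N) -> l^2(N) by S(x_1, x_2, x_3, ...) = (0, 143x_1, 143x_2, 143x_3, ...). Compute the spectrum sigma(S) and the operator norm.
sigma(S) = closed disk {z in C : |z| ≤ 143}; ||S|| = 143

Note S = 143·U where U is the unit right shift (U x)_k = x_{k-1} (with x_0 := 0); so ||S|| = 143||U|| and sigma(S) = 143·sigma(U). ||S x||^2 = sum_{k≥1} |143x_k|^2 = 20449||x||^2, so ||S|| = 143 and sigma(S) ⊂ {|z| ≤ 143}. For any |lambda| < 143, the equation (S - lambda I) x = 0 forces x_1 = 0, then 143x_k = lambda x_{k+1} ⇒ x = 0, so S has no eigenvalues. But (S - lambda I) is not surjective for |lambda| < 143: solving (S - lambda I) x = e_1 would require x_n proportional to (lambda/143)^(-n), which is not in l^2. So every |lambda| < 143 lies in the residual spectrum. The boundary |lambda| = 143 is in the approximate point spectrum (the spectrum is closed). Hence sigma(S) is the closed disk of radius 143.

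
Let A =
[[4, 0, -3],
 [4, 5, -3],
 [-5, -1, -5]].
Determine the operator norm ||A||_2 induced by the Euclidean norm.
||A||_2 ≈ 8.456 (= sqrt(largest eigenvalue of A^T A))

||A||_2 = sigma_max(A) = sqrt(lambda_max(A^T A)). Form the symmetric matrix M = A^T A =
[[57, 25, 1],
 [25, 26, -10],
 [1, -10, 43]].
Its characteristic polynomial (trace, sum of principal 2x2 minors, determinant of M give the coefficients) is
  p(λ) = det(λ I - M) = λ^3 - 126λ^2 + 4325λ - 30625.
No integer candidate from the rational root theorem (±divisors of 30625) is a root, so the roots are irrational. The cubic discriminant is Δ = 3397770625 > 0, so there are three distinct real roots. p(9) = -1177 and p(10) = 1025 have opposite signs, so a root lies in (9, 10); Newton's method refines it to λ ≈ 9.5235. p(44) = 923 and p(45) = -25 have opposite signs, so a root lies in (44, 45); Newton's method refines it to λ ≈ 44.9734. p(71) = -805 and p(72) = 839 have opposite signs, so a root lies in (71, 72); Newton's method refines it to λ ≈ 71.5031. Check (Vieta): the three roots sum to 126, matching tr M = 126.
So the eigenvalues of A^T A are ≈ 9.5235, 44.9734, 71.5031 (all ≥ 0, as they must be for A^T A). The largest is λ_max ≈ 71.5031, hence ||A||_2 = sqrt(λ_max) ≈ 8.456.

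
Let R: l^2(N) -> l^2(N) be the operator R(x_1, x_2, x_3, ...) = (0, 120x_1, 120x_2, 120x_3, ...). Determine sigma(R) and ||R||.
sigma(R) = closed disk {z in C : |z| ≤ 120}; ||R|| = 120

Note R = 120·U where U is the unit right shift (U x)_k = x_{k-1} (with x_0 := 0); so ||R|| = 120||U|| and sigma(R) = 120·sigma(U). ||R x||^2 = sum_{k≥1} |120x_k|^2 = 14400||x||^2, so ||R|| = 120 and sigma(R) ⊂ {|z| ≤ 120}. For any |lambda| < 120, the equation (R - lambda I) x = 0 forces x_1 = 0, then 120x_k = lambda x_{k+1} ⇒ x = 0, so R has no eigenvalues. But (R - lambda I) is not surjective for |lambda| < 120: solving (R - lambda I) x = e_1 would require x_n proportional to (lambda/120)^(-n), which is not in l^2. So every |lambda| < 120 lies in the residual spectrum. The boundary |lambda| = 120 is in the approximate point spectrum (the spectrum is closed). Hence sigma(R) is the closed disk of radius 120.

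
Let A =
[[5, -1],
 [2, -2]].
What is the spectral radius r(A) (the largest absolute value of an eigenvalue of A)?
r(A) = (3 + sqrt(41))/2 ≈ 4.7016

The eigenvalues of A are the roots of its characteristic polynomial. With M = A (coefficients from the trace and determinant):
  p(λ) = det(λ I - M) = λ^2 - 3λ - 8.
For λ^2 - 3λ - 8 the discriminant is 41. It is nonnegative but not a perfect square, so the roots are real and irrational: λ = (3 ± sqrt(41))/2 ≈ 4.7016, -1.7016.
Thus the eigenvalues (to 4 decimals) are 4.7016 (modulus 4.7016); -1.7016 (modulus 1.7016). The spectral radius is the largest modulus: r(A) = (3 + sqrt(41))/2 ≈ 4.7016. (Cross-check: r(A) ≤ ||A||_2 ≈ 5.6569; equality holds whenever A is normal, though it can also hold for some non-normal A.)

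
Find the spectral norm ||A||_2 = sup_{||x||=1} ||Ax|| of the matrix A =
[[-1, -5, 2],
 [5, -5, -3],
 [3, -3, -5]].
||A||_2 ≈ 9.9409 (= sqrt(largest eigenvalue of A^T A))

||A||_2 = sigma_max(A) = sqrt(lambda_max(A^T A)). Form the symmetric matrix M = A^T A =
[[35, -29, -32],
 [-29, 59, 20],
 [-32, 20, 38]].
Its characteristic polynomial (trace, sum of principal 2x2 minors, determinant of M give the coefficients) is
  p(λ) = det(λ I - M) = λ^3 - 132λ^2 + 3372λ - 9216.
No integer candidate from the rational root theorem (±divisors of 9216) is a root, so the roots are irrational. The cubic discriminant is Δ = 31511987712 > 0, so there are three distinct real roots. p(3) = -261 and p(4) = 2224 have opposite signs, so a root lies in (3, 4); Newton's method refines it to λ ≈ 3.1006. p(30) = 144 and p(31) = -1745 have opposite signs, so a root lies in (30, 31); Newton's method refines it to λ ≈ 30.0778. p(98) = -5296 and p(99) = 1179 have opposite signs, so a root lies in (98, 99); Newton's method refines it to λ ≈ 98.8216. Check (Vieta): the three roots sum to 132, matching tr M = 132.
So the eigenvalues of A^T A are ≈ 3.1006, 30.0778, 98.8216 (all ≥ 0, as they must be for A^T A). The largest is λ_max ≈ 98.8216, hence ||A||_2 = sqrt(λ_max) ≈ 9.9409.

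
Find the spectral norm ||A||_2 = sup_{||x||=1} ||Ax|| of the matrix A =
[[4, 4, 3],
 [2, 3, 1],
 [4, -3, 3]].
||A||_2 ≈ 7.7486 (= sqrt(largest eigenvalue of A^T A))

||A||_2 = sigma_max(A) = sqrt(lambda_max(A^T A)). Form the symmetric matrix M = A^T A =
[[36, 10, 26],
 [10, 34, 6],
 [26, 6, 19]].
Its characteristic polynomial (trace, sum of principal 2x2 minors, determinant of M give the coefficients) is
  p(λ) = det(λ I - M) = λ^3 - 89λ^2 + 1742λ - 196.
No integer candidate from the rational root theorem (±divisors of 196) is a root, so the roots are irrational. The cubic discriminant is Δ = 2885180628 > 0, so there are three distinct real roots. p(0) = -196 and p(1) = 1458 have opposite signs, so a root lies in (0, 1); Newton's method refines it to λ ≈ 0.1132. p(28) = 756 and p(29) = -138 have opposite signs, so a root lies in (28, 29); Newton's method refines it to λ ≈ 28.8461. p(60) = -76 and p(61) = 1878 have opposite signs, so a root lies in (60, 61); Newton's method refines it to λ ≈ 60.0407. Check (Vieta): the three roots sum to 89, matching tr M = 89.
So the eigenvalues of A^T A are ≈ 0.1132, 28.8461, 60.0407 (all ≥ 0, as they must be for A^T A). The largest is λ_max ≈ 60.0407, hence ||A||_2 = sqrt(λ_max) ≈ 7.7486.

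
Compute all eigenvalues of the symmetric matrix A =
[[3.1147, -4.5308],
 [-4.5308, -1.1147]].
sigma(A) ≈ {-4, 6}

A is real symmetric, so its spectrum consists of real eigenvalues. Expanding the characteristic polynomial of the displayed matrix gives
  det(λ I - A) = p(λ) = λ^2 + (-2)λ + (-24).
Solving p(λ) = 0 yields eigenvalues ≈ -4, 6. (A is shown rounded to 4 decimals, so these recover the underlying integer eigenvalues to within that precision.)
Verification: the trace of A = 2 equals the sum of eigenvalues 2, and det(A) ≈ -24.0001 matches the eigenvalue product -24.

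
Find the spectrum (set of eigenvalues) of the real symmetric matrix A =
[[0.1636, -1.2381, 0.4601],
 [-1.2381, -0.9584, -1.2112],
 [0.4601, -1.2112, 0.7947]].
sigma(A) ≈ {-2, 0, 2}

A is real symmetric, so its spectrum consists of real eigenvalues. Expanding the characteristic polynomial of the displayed matrix gives
  det(λ I - A) = p(λ) = λ^3 + (0)λ^2 + (-4)λ + (0).
Solving p(λ) = 0 yields eigenvalues ≈ -2, 0, 2. (A is shown rounded to 4 decimals, so these recover the underlying integer eigenvalues to within that precision.)
Verification: the trace of A = 0 equals the sum of eigenvalues 0, and det(A) ≈ 0.0000 matches the eigenvalue product 0.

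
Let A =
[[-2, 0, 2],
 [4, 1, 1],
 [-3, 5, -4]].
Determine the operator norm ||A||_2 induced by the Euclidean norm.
||A||_2 ≈ 7.3087 (= sqrt(largest eigenvalue of A^T A))

||A||_2 = sigma_max(A) = sqrt(lambda_max(A^T A)). Form the symmetric matrix M = A^T A =
[[29, -11, 12],
 [-11, 26, -19],
 [12, -19, 21]].
Its characteristic polynomial (trace, sum of principal 2x2 minors, determinant of M give the coefficients) is
  p(λ) = det(λ I - M) = λ^3 - 76λ^2 + 1283λ - 4096.
No integer candidate from the rational root theorem (±divisors of 4096) is a root, so the roots are irrational. The cubic discriminant is Δ = 603983524 > 0, so there are three distinct real roots. p(4) = -116 and p(5) = 544 have opposite signs, so a root lies in (4, 5); Newton's method refines it to λ ≈ 4.1628. p(18) = 206 and p(19) = -296 have opposite signs, so a root lies in (18, 19); Newton's method refines it to λ ≈ 18.4203. p(53) = -704 and p(54) = 1034 have opposite signs, so a root lies in (53, 54); Newton's method refines it to λ ≈ 53.4169. Check (Vieta): the three roots sum to 76, matching tr M = 76.
So the eigenvalues of A^T A are ≈ 4.1628, 18.4203, 53.4169 (all ≥ 0, as they must be for A^T A). The largest is λ_max ≈ 53.4169, hence ||A||_2 = sqrt(λ_max) ≈ 7.3087.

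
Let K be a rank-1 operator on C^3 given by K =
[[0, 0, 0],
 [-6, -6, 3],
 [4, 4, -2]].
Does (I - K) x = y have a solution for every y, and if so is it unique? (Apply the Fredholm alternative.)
(I - K) is invertible (det(I - K) = 9 ≠ 0), so for every y in C^3 the equation (I - K) x = y has a unique solution.

K has rank 1, so it is an outer product K = u v^T: every row of K is a multiple of one row vector. Reading off the entries, u = (0, 3, -2) and v = (-2, -2, 1) (row i of K equals u_i·v^T). A rank-one matrix u v^T satisfies K u = u (v·u) and kills the (2)-dimensional subspace v^⊥, so its characteristic polynomial is lambda^2 (lambda - v·u) with v·u = tr K = -8. Hence the eigenvalues of I - K are 1 (multiplicity 2) and 1 - (-8) = 9, so det(I - K) = 9. (Direct check: I - K =
[[1, 0, 0],
 [6, 7, -3],
 [-4, -4, 3]]
has determinant 9.) The finite-dimensional Fredholm alternative says: either (I - K) is invertible, or ker(I - K) ≠ {0} and then range(I - K) = ker((I - K)^*)^⊥, with dim ker(I - K) = dim ker((I - K)^*). Since det(I - K) ≠ 0, 1 is not an eigenvalue of K and ker(I - K) = {0}, so we are in the first case: for every y there is a unique x = (I - K)^(-1) y. Explicitly, by the Sherman–Morrison formula, (I - u v^T)^(-1) = I + u v^T/(1 - v·u), i.e. (I - K)^(-1) = I + K/(9).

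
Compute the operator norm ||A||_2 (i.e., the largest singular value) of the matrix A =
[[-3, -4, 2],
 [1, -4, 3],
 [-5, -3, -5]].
||A||_2 ≈ 8.1658 (= sqrt(largest eigenvalue of A^T A))

||A||_2 = sigma_max(A) = sqrt(lambda_max(A^T A)). Form the symmetric matrix M = A^T A =
[[35, 23, 22],
 [23, 41, -5],
 [22, -5, 38]].
Its characteristic polynomial (trace, sum of principal 2x2 minors, determinant of M give the coefficients) is
  p(λ) = det(λ I - M) = λ^3 - 114λ^2 + 3285λ - 8649.
No integer candidate from the rational root theorem (±divisors of 8649) is a root, so the roots are irrational. The cubic discriminant is Δ = 3472179129 > 0, so there are three distinct real roots. p(2) = -2527 and p(3) = 207 have opposite signs, so a root lies in (2, 3); Newton's method refines it to λ ≈ 2.9215. p(44) = 371 and p(45) = -549 have opposite signs, so a root lies in (44, 45); Newton's method refines it to λ ≈ 44.3982. p(66) = -927 and p(67) = 463 have opposite signs, so a root lies in (66, 67); Newton's method refines it to λ ≈ 66.6803. Check (Vieta): the three roots sum to 114, matching tr M = 114.
So the eigenvalues of A^T A are ≈ 2.9215, 44.3982, 66.6803 (all ≥ 0, as they must be for A^T A). The largest is λ_max ≈ 66.6803, hence ||A||_2 = sqrt(λ_max) ≈ 8.1658.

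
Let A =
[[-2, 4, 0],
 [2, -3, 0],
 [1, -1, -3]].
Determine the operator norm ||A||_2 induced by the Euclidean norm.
||A||_2 ≈ 5.9481 (= sqrt(largest eigenvalue of A^T A))

||A||_2 = sigma_max(A) = sqrt(lambda_max(A^T A)). Form the symmetric matrix M = A^T A =
[[9, -15, -3],
 [-15, 26, 3],
 [-3, 3, 9]].
Its characteristic polynomial (trace, sum of principal 2x2 minors, determinant of M give the coefficients) is
  p(λ) = det(λ I - M) = λ^3 - 44λ^2 + 306λ - 36.
No integer candidate from the rational root theorem (±divisors of 36) is a root, so the roots are irrational. The cubic discriminant is Δ = 63092016 > 0, so there are three distinct real roots. p(0) = -36 and p(1) = 227 have opposite signs, so a root lies in (0, 1); Newton's method refines it to λ ≈ 0.1197. p(8) = 108 and p(9) = -117 have opposite signs, so a root lies in (8, 9); Newton's method refines it to λ ≈ 8.5006. p(35) = -351 and p(36) = 612 have opposite signs, so a root lies in (35, 36); Newton's method refines it to λ ≈ 35.3797. Check (Vieta): the three roots sum to 44, matching tr M = 44.
So the eigenvalues of A^T A are ≈ 0.1197, 8.5006, 35.3797 (all ≥ 0, as they must be for A^T A). The largest is λ_max ≈ 35.3797, hence ||A||_2 = sqrt(λ_max) ≈ 5.9481.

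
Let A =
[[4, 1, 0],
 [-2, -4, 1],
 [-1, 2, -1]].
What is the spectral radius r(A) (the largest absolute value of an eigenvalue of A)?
r(A) ≈ 4.3872

The eigenvalues of A are the roots of its characteristic polynomial. With M = A (coefficients from the trace, the sum of principal 2x2 minors, and det A):
  p(λ) = det(λ I - M) = λ^3 + λ^2 - 16λ - 5.
No integer candidate from the rational root theorem (±divisors of 5) is a root, so the roots are irrational. The cubic discriminant is Δ = 17425 > 0, so there are three distinct real roots. p(-5) = -25 and p(-4) = 11 have opposite signs, so a root lies in (-5, -4); Newton's method refines it to λ ≈ -4.3872. p(-1) = 11 and p(0) = -5 have opposite signs, so a root lies in (-1, 0); Newton's method refines it to λ ≈ -0.3084. p(3) = -17 and p(4) = 11 have opposite signs, so a root lies in (3, 4); Newton's method refines it to λ ≈ 3.6956. Check (Vieta): the three roots sum to -1, matching tr M = -1.
Thus the eigenvalues (to 4 decimals) are -4.3872 (modulus 4.3872); -0.3084 (modulus 0.3084); 3.6956 (modulus 3.6956). The spectral radius is the largest modulus: r(A) ≈ 4.3872. (Cross-check: r(A) ≤ ||A||_2 ≈ 5.6425; equality holds whenever A is normal, though it can also hold for some non-normal A.)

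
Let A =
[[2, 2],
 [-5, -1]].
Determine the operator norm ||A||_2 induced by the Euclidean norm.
||A||_2 = sqrt(32) ≈ 5.6569 (= sqrt(largest eigenvalue of A^T A))

||A||_2 = sigma_max(A) = sqrt(lambda_max(A^T A)). Form the symmetric matrix M = A^T A =
[[29, 9],
 [9, 5]].
Its characteristic polynomial (trace, determinant of M give the coefficients) is
  p(λ) = det(λ I - M) = λ^2 - 34λ + 64.
For λ^2 - 34λ + 64 the discriminant is 900. It is a perfect square (30^2), so the roots are rational: λ = (34 ± 30)/2 = 32, 2.
So the eigenvalues of A^T A are ≈ 2, 32 (all ≥ 0, as they must be for A^T A). The largest is λ_max = 32, hence ||A||_2 = sqrt(λ_max) = sqrt(32) ≈ 5.6569.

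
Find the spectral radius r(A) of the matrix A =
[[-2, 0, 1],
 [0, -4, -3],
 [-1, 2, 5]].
r(A) ≈ 4.0947

The eigenvalues of A are the roots of its characteristic polynomial. With M = A (coefficients from the trace, the sum of principal 2x2 minors, and det A):
  p(λ) = det(λ I - M) = λ^3 + λ^2 - 15λ - 24.
No integer candidate from the rational root theorem (±divisors of 24) is a root, so the roots are irrational. The cubic discriminant is Δ = 4749 > 0, so there are three distinct real roots. p(-4) = -12 and p(-3) = 3 have opposite signs, so a root lies in (-4, -3); Newton's method refines it to λ ≈ -3.3397. p(-2) = 2 and p(-1) = -9 have opposite signs, so a root lies in (-2, -1); Newton's method refines it to λ ≈ -1.755. p(4) = -4 and p(5) = 51 have opposite signs, so a root lies in (4, 5); Newton's method refines it to λ ≈ 4.0947. Check (Vieta): the three roots sum to -1, matching tr M = -1.
Thus the eigenvalues (to 4 decimals) are -3.3397 (modulus 3.3397); -1.755 (modulus 1.755); 4.0947 (modulus 4.0947). The spectral radius is the largest modulus: r(A) ≈ 4.0947. (Cross-check: r(A) ≤ ||A||_2 ≈ 7.1939; equality holds whenever A is normal, though it can also hold for some non-normal A.)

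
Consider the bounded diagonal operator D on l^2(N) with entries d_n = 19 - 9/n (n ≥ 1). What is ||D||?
||D|| = 19

For a diagonal operator on l^2 with entries d_n, ||D|| = sup_n |d_n|. Here d_1 = 10, d_2 = 29/2, ..., and d_n = 19 - 9/n increases monotonically toward 19. All terms lie in [10, 19), so |d_n| = d_n and the supremum is the limit 19, which is not attained by any individual d_n. Hence ||D|| = 19.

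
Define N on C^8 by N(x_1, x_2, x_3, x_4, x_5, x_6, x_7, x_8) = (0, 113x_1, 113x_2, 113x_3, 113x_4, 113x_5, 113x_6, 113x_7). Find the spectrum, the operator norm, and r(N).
sigma(N) = {0}; ||N|| = 113; r(N) = 0. (N is nilpotent with N^8 = 0.)

On C^8, N is a strictly lower-triangular matrix with 113 on the subdiagonal and zeros elsewhere, so its characteristic polynomial is lambda^8 and every eigenvalue is 0: sigma(N) = {0}. For the operator norm, N e_i = 113e_{i+1} for i = 1, ..., 7 and N e_8 = 0, so the singular values of N are 113 (with multiplicity 7) and 0; hence ||N|| = 113. The spectral radius r(N) = max|lambda| = 0. Note ||N|| > r(N) — characteristic of non-normal nilpotent operators. Indeed N^8 = 0.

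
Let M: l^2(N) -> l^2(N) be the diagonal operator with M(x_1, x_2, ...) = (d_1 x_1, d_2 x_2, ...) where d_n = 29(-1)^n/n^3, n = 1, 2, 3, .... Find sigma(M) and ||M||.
sigma(M) = {29(-1)^n/n^3 : n ≥ 1} ∪ {0}; ||M|| = 29

A bounded diagonal operator on l^2 with diagonal entries d_n has spectrum equal to the closure of {d_n : n ≥ 1}: every d_n is an eigenvalue (with eigenvector e_n), so {d_n} ⊂ sigma(M); the spectrum is closed, so its closure is too; and for lambda not in the closure, (M - lambda I) has bounded inverse (the diagonal entries 1/(d_n - lambda) are bounded). For our sequence d_n = 29(-1)^n/n^3, n = 1, 2, 3, ...:
  - {d_n} = {29(-1)^n/n^3 : n ≥ 1}; the only limit point is 0
  - closure = {29(-1)^n/n^3 : n ≥ 1} ∪ {0}
For the norm: a diagonal operator has ||M|| = sup_n |d_n|. Here |d_n| = 29/n^3 is decreasing, so sup_n |d_n| = |d_1| = 29. So ||M|| = 29.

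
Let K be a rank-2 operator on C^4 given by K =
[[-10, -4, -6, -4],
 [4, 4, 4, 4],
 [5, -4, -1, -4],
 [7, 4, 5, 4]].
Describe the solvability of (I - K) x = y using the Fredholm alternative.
(I - K) is invertible (det(I - K) = 36 ≠ 0), so for every y in C^4 the equation (I - K) x = y has a unique solution.

K has rank 2 and factors as K = U V^T = u1 v1^T + u2 v2^T with u1 = (2, -2, 2, -2), v1 = (-2, -2, -2, -2), u2 = (2, 0, -3, -1), v2 = (-3, 0, -1, 0) (multiplying out reproduces the displayed K). The nonzero eigenvalues of U V^T coincide with those of the 2 x 2 matrix G = V^T U = [[v1·u1, v1·u2], [v2·u1, v2·u2]] = [[0, 4], [-8, -3]], and by the Sylvester determinant identity det(I_4 - U V^T) = det(I_2 - V^T U) = det([[1, -4], [8, 4]]) = (1)(4) - (-4)(8) = 36. (Direct check: I - K =
[[11, 4, 6, 4],
 [-4, -3, -4, -4],
 [-5, 4, 2, 4],
 [-7, -4, -5, -3]]
has determinant 36.) The finite-dimensional Fredholm alternative says: either (I - K) is invertible, or ker(I - K) ≠ {0} and then range(I - K) = ker((I - K)^*)^⊥, with dim ker(I - K) = dim ker((I - K)^*). Since det(I - K) ≠ 0, 1 is not an eigenvalue of K and ker(I - K) = {0}, so we are in the first case: for every y there is a unique x = (I - K)^(-1) y. (Explicitly, by the Woodbury identity, (I - U V^T)^(-1) = I + U (I_2 - G)^(-1) V^T.)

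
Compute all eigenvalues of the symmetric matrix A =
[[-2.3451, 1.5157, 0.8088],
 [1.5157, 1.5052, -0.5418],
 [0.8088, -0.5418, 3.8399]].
sigma(A) ≈ {-3, 2, 4}

A is real symmetric, so its spectrum consists of real eigenvalues. Expanding the characteristic polynomial of the displayed matrix gives
  det(λ I - A) = p(λ) = λ^3 + (-3)λ^2 + (-10)λ + (24).
Solving p(λ) = 0 yields eigenvalues ≈ -3, 2, 4. (A is shown rounded to 4 decimals, so these recover the underlying integer eigenvalues to within that precision.)
Verification: the trace of A = 3 equals the sum of eigenvalues 3, and det(A) ≈ -24.0005 matches the eigenvalue product -24.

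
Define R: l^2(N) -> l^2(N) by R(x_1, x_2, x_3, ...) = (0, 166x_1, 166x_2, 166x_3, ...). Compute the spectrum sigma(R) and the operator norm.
sigma(R) = closed disk {z in C : |z| ≤ 166}; ||R|| = 166

Note R = 166·U where U is the unit right shift (U x)_k = x_{k-1} (with x_0 := 0); so ||R|| = 166||U|| and sigma(R) = 166·sigma(U). ||R x||^2 = sum_{k≥1} |166x_k|^2 = 27556||x||^2, so ||R|| = 166 and sigma(R) ⊂ {|z| ≤ 166}. For any |lambda| < 166, the equation (R - lambda I) x = 0 forces x_1 = 0, then 166x_k = lambda x_{k+1} ⇒ x = 0, so R has no eigenvalues. But (R - lambda I) is not surjective for |lambda| < 166: solving (R - lambda I) x = e_1 would require x_n proportional to (lambda/166)^(-n), which is not in l^2. So every |lambda| < 166 lies in the residual spectrum. The boundary |lambda| = 166 is in the approximate point spectrum (the spectrum is closed). Hence sigma(R) is the closed disk of radius 166.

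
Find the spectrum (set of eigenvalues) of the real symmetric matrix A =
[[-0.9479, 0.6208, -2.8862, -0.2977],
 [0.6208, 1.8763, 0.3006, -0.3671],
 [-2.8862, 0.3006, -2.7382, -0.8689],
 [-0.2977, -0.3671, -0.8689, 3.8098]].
sigma(A) ≈ {-5, 1, 2, 4}

A is real symmetric, so its spectrum consists of real eigenvalues. Expanding the characteristic polynomial of the displayed matrix gives
  det(λ I - A) = p(λ) = λ^4 + (-2)λ^3 + (-21)λ^2 + (62)λ + (-39.999).
Solving p(λ) = 0 yields eigenvalues ≈ -5, 1, 2, 4. (A is shown rounded to 4 decimals, so these recover the underlying integer eigenvalues to within that precision.)
Verification: the trace of A = 2 equals the sum of eigenvalues 2, and det(A) ≈ -39.9990 matches the eigenvalue product -40.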